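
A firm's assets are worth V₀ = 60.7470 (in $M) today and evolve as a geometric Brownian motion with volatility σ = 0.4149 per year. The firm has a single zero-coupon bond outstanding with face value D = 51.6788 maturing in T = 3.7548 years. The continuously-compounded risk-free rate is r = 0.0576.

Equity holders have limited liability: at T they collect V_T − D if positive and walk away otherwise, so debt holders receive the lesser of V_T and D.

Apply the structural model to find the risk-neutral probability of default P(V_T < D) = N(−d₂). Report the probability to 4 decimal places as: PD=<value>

Apply the equity-as-call identities (strike 51.6788, horizon 3.7548 years):
d₁ = [ln(V₀/D) + (r + σ²/2)T] / (σ√T)
   = [ln(60.7470/51.6788) + (0.0576 + 0.5·0.4149²)·3.7548] / (0.4149·√3.7548)
   = [0.161670 + 0.539456] / 0.803964 = 0.872086
d₂ = d₁ − σ√T = 0.872086 − 0.803964 = 0.068121
risk-neutral PD = N(−d₂) = N(-0.068121) = 0.472845

PD=0.4728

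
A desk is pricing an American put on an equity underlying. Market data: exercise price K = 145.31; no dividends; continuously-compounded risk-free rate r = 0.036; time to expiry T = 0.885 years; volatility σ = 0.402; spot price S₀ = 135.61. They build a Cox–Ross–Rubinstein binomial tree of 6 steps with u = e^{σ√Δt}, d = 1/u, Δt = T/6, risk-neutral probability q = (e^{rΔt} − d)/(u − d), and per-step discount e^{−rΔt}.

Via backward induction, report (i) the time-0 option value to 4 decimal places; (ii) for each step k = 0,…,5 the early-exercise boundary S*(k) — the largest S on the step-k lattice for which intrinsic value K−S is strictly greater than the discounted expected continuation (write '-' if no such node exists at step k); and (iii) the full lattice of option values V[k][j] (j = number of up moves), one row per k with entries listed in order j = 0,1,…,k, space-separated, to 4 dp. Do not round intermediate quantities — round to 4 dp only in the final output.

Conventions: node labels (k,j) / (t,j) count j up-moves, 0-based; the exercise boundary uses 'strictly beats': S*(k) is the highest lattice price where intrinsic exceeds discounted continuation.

params: Δt=0.14750 u=1.16695 d=0.85694 q=0.47865 e^(-rΔt)=0.99470
t_6 payoffs: 91.6087 72.1814 45.7260 9.7000 0.0000 0.0000 0.0000
t_5: node(5,0) S=62.6666 payoff=82.6434 vs cont=81.8739 → 82.6434 [stop]  node(5,1) S=85.3372 payoff=59.9728 vs cont=59.2033 → 59.9728 [stop]  node(5,2) S=116.2092 payoff=29.1008 vs cont=28.3312 → 29.1008 [stop]  node(5,3) S=158.2497 payoff=0.0000 vs cont=5.0303 → 5.0303 [wait]  node(5,4) S=215.4990 payoff=0.0000 vs cont=0.0000 → 0.0000 [wait]  node(5,5) S=293.4591 payoff=0.0000 vs cont=0.0000 → 0.0000 [wait]  ⇒ S*(5)=116.2092
t_4: node(4,0) S=73.1286 payoff=72.1814 vs cont=71.4119 → 72.1814 [stop]  node(4,1) S=99.5840 payoff=45.7260 vs cont=44.9565 → 45.7260 [stop]  node(4,2) S=135.6100 payoff=9.7000 vs cont=17.4863 → 17.4863 [wait]  node(4,3) S=184.6690 payoff=0.0000 vs cont=2.6086 → 2.6086 [wait]  node(4,4) S=251.4759 payoff=0.0000 vs cont=0.0000 → 0.0000 [wait]  ⇒ S*(4)=99.5840
t_3: node(3,0) S=85.3372 payoff=59.9728 vs cont=59.2033 → 59.9728 [stop]  node(3,1) S=116.2092 payoff=29.1008 vs cont=32.0384 → 32.0384 [wait]  node(3,2) S=158.2497 payoff=0.0000 vs cont=10.3102 → 10.3102 [wait]  node(3,3) S=215.4990 payoff=0.0000 vs cont=1.3528 → 1.3528 [wait]  ⇒ S*(3)=85.3372
t_2: node(2,0) S=99.5840 payoff=45.7260 vs cont=46.3552 → 46.3552 [wait]  node(2,1) S=135.6100 payoff=9.7000 vs cont=21.5235 → 21.5235 [wait]  node(2,2) S=184.6690 payoff=0.0000 vs cont=5.9908 → 5.9908 [wait]  ⇒ S*(2)=-
t_1: node(1,0) S=116.2092 payoff=29.1008 vs cont=34.2869 → 34.2869 [wait]  node(1,1) S=158.2497 payoff=0.0000 vs cont=14.0141 → 14.0141 [wait]  ⇒ S*(1)=-
t_0: node(0,0) S=135.6100 payoff=9.7000 vs cont=24.4531 → 24.4531 [wait]  ⇒ S*(0)=-

price = 24.4531
boundary = - - - 85.3372 99.5840 116.2092
tree:
24.4531
34.2869 14.0141
46.3552 21.5235 5.9908
59.9728 32.0384 10.3102 1.3528
72.1814 45.7260 17.4863 2.6086 0.0000
82.6434 59.9728 29.1008 5.0303 0.0000 0.0000
91.6087 72.1814 45.7260 9.7000 0.0000 0.0000 0.0000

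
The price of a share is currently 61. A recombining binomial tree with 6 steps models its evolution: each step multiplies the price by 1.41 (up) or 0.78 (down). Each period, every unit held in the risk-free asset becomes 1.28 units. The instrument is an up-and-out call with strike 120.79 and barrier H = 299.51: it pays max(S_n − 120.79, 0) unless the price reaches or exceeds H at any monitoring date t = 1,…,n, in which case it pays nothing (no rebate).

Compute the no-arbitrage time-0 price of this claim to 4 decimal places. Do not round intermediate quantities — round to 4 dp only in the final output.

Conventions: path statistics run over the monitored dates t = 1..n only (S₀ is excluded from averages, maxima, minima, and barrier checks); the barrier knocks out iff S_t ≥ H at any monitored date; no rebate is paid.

price = 12.1572

With p* = (R−d)/(u−d) = 0.7937, sum probability × payoff across the paths and divide by R^6.
Enumerate all 2^6 = 64 price paths (U = up ×1.41, D = down ×0.78); each path with k up-moves has probability p*^k·(1−p*)^(6−k).
DDDDDD: M=47.5800, payoff=0.0000, prob=0.000077
UDDDDD: M=86.0100, payoff=0.0000, prob=0.000297
DUDDDD: M=67.0878, payoff=0.0000, prob=0.000297
UUDDDD: M=121.2741, payoff=0.0000, prob=0.001142
DDUDDD: M=52.3285, payoff=0.0000, prob=0.000297
UDUDDD: M=94.5938, payoff=0.0000, prob=0.001142
DUUDDD: M=94.5938, payoff=0.0000, prob=0.001142
UUUDDD: M=170.9965, payoff=0.0000, prob=0.004392
DDDUDD: M=47.5800, payoff=0.0000, prob=0.000297
UDDUDD: M=86.0100, payoff=0.0000, prob=0.001142
DUDUDD: M=73.7832, payoff=0.0000, prob=0.001142
UUDUDD: M=133.3773, payoff=0.0000, prob=0.004392
DDUUDD: M=73.7832, payoff=0.0000, prob=0.001142
UDUUDD: M=133.3773, payoff=0.0000, prob=0.004392
DUUUDD: M=133.3773, payoff=0.0000, prob=0.004392
UUUUDD: M=241.1050, payoff=25.8983, prob=0.016894
DDDDUD: M=47.5800, payoff=0.0000, prob=0.000297
UDDDUD: M=86.0100, payoff=0.0000, prob=0.001142
DUDDUD: M=67.0878, payoff=0.0000, prob=0.001142
UUDDUD: M=121.2741, payoff=0.0000, prob=0.004392
DDUDUD: M=57.5509, payoff=0.0000, prob=0.001142
UDUDUD: M=104.0343, payoff=0.0000, prob=0.004392
DUUDUD: M=104.0343, payoff=0.0000, prob=0.004392
UUUDUD: M=188.0619, payoff=25.8983, prob=0.016894
DDDUUD: M=57.5509, payoff=0.0000, prob=0.001142
UDDUUD: M=104.0343, payoff=0.0000, prob=0.004392
DUDUUD: M=104.0343, payoff=0.0000, prob=0.004392
UUDUUD: M=188.0619, payoff=25.8983, prob=0.016894
DDUUUD: M=104.0343, payoff=0.0000, prob=0.004392
UDUUUD: M=188.0619, payoff=25.8983, prob=0.016894
DUUUUD: M=188.0619, payoff=25.8983, prob=0.016894
UUUUUD: M=339.9581, payoff=0.0000, prob=0.064976
DDDDDU: M=47.5800, payoff=0.0000, prob=0.000297
UDDDDU: M=86.0100, payoff=0.0000, prob=0.001142
DUDDDU: M=67.0878, payoff=0.0000, prob=0.001142
UUDDDU: M=121.2741, payoff=0.0000, prob=0.004392
DDUDDU: M=52.3285, payoff=0.0000, prob=0.001142
UDUDDU: M=94.5938, payoff=0.0000, prob=0.004392
DUUDDU: M=94.5938, payoff=0.0000, prob=0.004392
UUUDDU: M=170.9965, payoff=25.8983, prob=0.016894
DDDUDU: M=47.5800, payoff=0.0000, prob=0.001142
UDDUDU: M=86.0100, payoff=0.0000, prob=0.004392
DUDUDU: M=81.1467, payoff=0.0000, prob=0.004392
UUDUDU: M=146.6883, payoff=25.8983, prob=0.016894
DDUUDU: M=81.1467, payoff=0.0000, prob=0.004392
UDUUDU: M=146.6883, payoff=25.8983, prob=0.016894
DUUUDU: M=146.6883, payoff=25.8983, prob=0.016894
UUUUDU: M=265.1673, payoff=144.3773, prob=0.064976
DDDDUU: M=47.5800, payoff=0.0000, prob=0.001142
UDDDUU: M=86.0100, payoff=0.0000, prob=0.004392
DUDDUU: M=81.1467, payoff=0.0000, prob=0.004392
UUDDUU: M=146.6883, payoff=25.8983, prob=0.016894
DDUDUU: M=81.1467, payoff=0.0000, prob=0.004392
UDUDUU: M=146.6883, payoff=25.8983, prob=0.016894
DUUDUU: M=146.6883, payoff=25.8983, prob=0.016894
UUUDUU: M=265.1673, payoff=144.3773, prob=0.064976
DDDUUU: M=81.1467, payoff=0.0000, prob=0.004392
UDDUUU: M=146.6883, payoff=25.8983, prob=0.016894
DUDUUU: M=146.6883, payoff=25.8983, prob=0.016894
UUDUUU: M=265.1673, payoff=144.3773, prob=0.064976
DDUUUU: M=146.6883, payoff=25.8983, prob=0.016894
UDUUUU: M=265.1673, payoff=144.3773, prob=0.064976
DUUUUU: M=265.1673, payoff=144.3773, prob=0.064976
UUUUUU: M=479.3409, payoff=0.0000, prob=0.249906
Price = Σ prob·payoff / R^6 = 53.467744 / 4.398047 = 12.1572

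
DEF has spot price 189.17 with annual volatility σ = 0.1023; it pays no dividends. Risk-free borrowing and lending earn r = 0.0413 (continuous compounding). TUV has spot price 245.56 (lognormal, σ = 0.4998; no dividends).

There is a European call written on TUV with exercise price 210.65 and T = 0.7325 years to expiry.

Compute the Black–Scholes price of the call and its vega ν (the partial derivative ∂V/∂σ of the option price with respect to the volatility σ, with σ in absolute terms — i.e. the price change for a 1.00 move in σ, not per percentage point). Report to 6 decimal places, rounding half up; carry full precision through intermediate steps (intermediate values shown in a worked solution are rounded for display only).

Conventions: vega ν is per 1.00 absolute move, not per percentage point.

price = 62.085896
ν = 68.181915

σ√T = 0.4998·√0.7325 = 0.427760
d₁ = (ln(S/K) + (r+σ²/2)T) / (σ√T) = (ln(245.56/210.65) + (0.0413+0.4998²/2)·0.7325) / 0.427760 = (0.153343 + 0.121742) / 0.427760 = 0.643082
d₂ = d₁ − σ√T = 0.643082 − 0.427760 = 0.215322
e^{−rT} = 0.970201
N(d₁) = 0.739915,  N(d₂) = 0.585242
Call price V = S·N(d₁) − K·e^{−rT}·N(d₂) = 181.693446 − 119.607550 = 62.085896
φ(d₁) = (1/√(2π))·e^{−d₁²/2} = 0.324420
ν = S·φ(d₁)·√T = 68.181915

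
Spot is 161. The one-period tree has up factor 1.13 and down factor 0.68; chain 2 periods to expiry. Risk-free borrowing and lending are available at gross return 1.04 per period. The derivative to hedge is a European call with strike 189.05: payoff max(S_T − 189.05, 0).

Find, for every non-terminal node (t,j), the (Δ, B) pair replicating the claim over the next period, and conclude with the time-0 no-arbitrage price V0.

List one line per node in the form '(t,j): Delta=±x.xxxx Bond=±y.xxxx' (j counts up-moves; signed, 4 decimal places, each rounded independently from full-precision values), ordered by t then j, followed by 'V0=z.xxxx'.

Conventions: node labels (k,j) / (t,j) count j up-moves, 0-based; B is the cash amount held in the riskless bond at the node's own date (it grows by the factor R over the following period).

Arbitrage-free pricing uses the up-move probability p* = (R−d)/(u−d) = 0.8000, discounting each step at R = 1.04.
At maturity the claim pays: V(2,0)=0.0000, V(2,1)=0.0000, V(2,2)=16.5309
Node (1,0) S=109.4800: V=(p*·0.0000+(1−p*)·0.0000)/1.04=0.0000; Δ=(0.0000−0.0000)/(123.7124−74.4464)=0.0000; B=V−Δ·S=0.0000
Node (1,1) S=181.9300: V=(p*·16.5309+(1−p*)·0.0000)/1.04=12.7161; Δ=(16.5309−0.0000)/(205.5809−123.7124)=0.2019; B=V−Δ·S=-24.0193
Node (0,0) S=161.0000: V=(p*·12.7161+(1−p*)·0.0000)/1.04=9.7816; Δ=(12.7161−0.0000)/(181.9300−109.4800)=0.1755; B=V−Δ·S=-18.4764
Verification: the root portfolio costs Δ(0,0)·S0 + B(0,0) = 9.7816, matching V0.

(0,0): Delta=0.1755 Bond=-18.4764
(1,0): Delta=0.0000 Bond=0.0000
(1,1): Delta=0.2019 Bond=-24.0193
V0=9.7816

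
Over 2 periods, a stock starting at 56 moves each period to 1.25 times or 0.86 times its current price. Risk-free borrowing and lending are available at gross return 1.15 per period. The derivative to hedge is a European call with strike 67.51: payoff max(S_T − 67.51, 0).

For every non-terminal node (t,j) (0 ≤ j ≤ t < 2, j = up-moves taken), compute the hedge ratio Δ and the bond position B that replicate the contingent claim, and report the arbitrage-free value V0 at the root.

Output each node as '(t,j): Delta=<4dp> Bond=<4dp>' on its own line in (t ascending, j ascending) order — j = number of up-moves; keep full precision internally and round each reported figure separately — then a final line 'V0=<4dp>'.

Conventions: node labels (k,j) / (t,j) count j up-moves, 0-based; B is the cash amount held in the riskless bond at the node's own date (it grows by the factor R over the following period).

(0,0): Delta=0.5918 Bond=-24.7847
(1,0): Delta=0.0000 Bond=0.0000
(1,1): Delta=0.7322 Bond=-38.3309
V0=8.3576

No-arbitrage ⇒ martingale measure with p* = (R−d)/(u−d) = 0.7436.
At maturity the claim pays: V(2,0)=0.0000, V(2,1)=0.0000, V(2,2)=19.9900
(1,0): S=48.1600. Δ = (V_up−V_dn)/(S_up−S_dn) = (0.0000−0.0000)/(60.2000−41.4176) = 0.0000. V = [p*·0.0000 + (1−p*)·0.0000]/1.15 = 0.0000. B = V − Δ·S = 0.0000.
(1,1): S=70.0000. Δ = (V_up−V_dn)/(S_up−S_dn) = (19.9900−0.0000)/(87.5000−60.2000) = 0.7322. V = [p*·19.9900 + (1−p*)·0.0000]/1.15 = 12.9255. B = V − Δ·S = -38.3309.
(0,0): S=56.0000. Δ = (V_up−V_dn)/(S_up−S_dn) = (12.9255−0.0000)/(70.0000−48.1600) = 0.5918. V = [p*·12.9255 + (1−p*)·0.0000]/1.15 = 8.3576. B = V − Δ·S = -24.7847.
Sanity check at the root: Δ(0,0)·S0 + B(0,0) reproduces V0 = 8.3576.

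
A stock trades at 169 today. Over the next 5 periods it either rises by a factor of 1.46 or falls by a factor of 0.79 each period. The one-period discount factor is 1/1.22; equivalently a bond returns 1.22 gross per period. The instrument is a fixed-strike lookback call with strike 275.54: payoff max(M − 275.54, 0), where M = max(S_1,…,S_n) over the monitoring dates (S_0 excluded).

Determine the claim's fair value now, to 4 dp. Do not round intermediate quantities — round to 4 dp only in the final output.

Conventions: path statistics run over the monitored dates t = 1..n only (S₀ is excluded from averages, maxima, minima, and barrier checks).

price = 88.4197

With p* = (R−d)/(u−d) = 0.6418, sum probability × payoff across the paths and divide by R^5.
Enumerate all 2^5 = 32 price paths (U = up ×1.46, D = down ×0.79); each path with k up-moves has probability p*^k·(1−p*)^(5−k).
DDDDD: M=133.5100, payoff=0.0000, prob=0.005898
UDDDD: M=246.7400, payoff=0.0000, prob=0.010567
DUDDD: M=194.9246, payoff=0.0000, prob=0.010567
UUDDD: M=360.2404, payoff=84.7004, prob=0.018932
DDUDD: M=153.9904, payoff=0.0000, prob=0.010567
UDUDD: M=284.5899, payoff=9.0499, prob=0.018932
DUUDD: M=284.5899, payoff=9.0499, prob=0.018932
UUUDD: M=525.9510, payoff=250.4110, prob=0.033920
DDDUD: M=133.5100, payoff=0.0000, prob=0.010567
UDDUD: M=246.7400, payoff=0.0000, prob=0.018932
DUDUD: M=224.8260, payoff=0.0000, prob=0.018932
UUDUD: M=415.5013, payoff=139.9613, prob=0.033920
DDUUD: M=224.8260, payoff=0.0000, prob=0.018932
UDUUD: M=415.5013, payoff=139.9613, prob=0.033920
DUUUD: M=415.5013, payoff=139.9613, prob=0.033920
UUUUD: M=767.8884, payoff=492.3484, prob=0.060773
DDDDU: M=133.5100, payoff=0.0000, prob=0.010567
UDDDU: M=246.7400, payoff=0.0000, prob=0.018932
DUDDU: M=194.9246, payoff=0.0000, prob=0.018932
UUDDU: M=360.2404, payoff=84.7004, prob=0.033920
DDUDU: M=177.6126, payoff=0.0000, prob=0.018932
UDUDU: M=328.2460, payoff=52.7060, prob=0.033920
DUUDU: M=328.2460, payoff=52.7060, prob=0.033920
UUUDU: M=606.6319, payoff=331.0919, prob=0.060773
DDDUU: M=177.6126, payoff=0.0000, prob=0.018932
UDDUU: M=328.2460, payoff=52.7060, prob=0.033920
DUDUU: M=328.2460, payoff=52.7060, prob=0.033920
UUDUU: M=606.6319, payoff=331.0919, prob=0.060773
DDUUU: M=328.2460, payoff=52.7060, prob=0.033920
UDUUU: M=606.6319, payoff=331.0919, prob=0.060773
DUUUU: M=606.6319, payoff=331.0919, prob=0.060773
UUUUU: M=1121.1171, payoff=845.5771, prob=0.108885
Price = Σ prob·payoff / R^5 = 238.972511 / 2.702708 = 88.4197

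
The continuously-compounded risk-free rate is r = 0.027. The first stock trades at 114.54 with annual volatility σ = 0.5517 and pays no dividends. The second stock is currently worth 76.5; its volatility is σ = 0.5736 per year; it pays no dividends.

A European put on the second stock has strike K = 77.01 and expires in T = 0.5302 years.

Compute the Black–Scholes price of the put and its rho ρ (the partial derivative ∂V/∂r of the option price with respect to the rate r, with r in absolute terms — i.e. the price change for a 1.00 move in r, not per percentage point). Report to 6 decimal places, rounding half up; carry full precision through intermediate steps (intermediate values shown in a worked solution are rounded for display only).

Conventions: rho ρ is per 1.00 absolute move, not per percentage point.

σ√T = 0.5736·√0.5302 = 0.417666
d₁ = (ln(S/K) + (r+σ²/2)T) / (σ√T) = (ln(76.5/77.01) + (0.027+0.5736²/2)·0.5302) / 0.417666 = (-0.006645 + 0.101538) / 0.417666 = 0.227199
d₂ = d₁ − σ√T = 0.227199 − 0.417666 = -0.190467
e^{−rT} = 0.985787
N(−d₁) = 0.410135,  N(−d₂) = 0.575528
Put price V = K·e^{−rT}·N(−d₂) − S·N(−d₁) = 43.691481 − 31.375291 = 12.316190
ρ = −K·T·e^{−rT}·N(−d₂) = -23.165223

price = 12.316190
ρ = -23.165223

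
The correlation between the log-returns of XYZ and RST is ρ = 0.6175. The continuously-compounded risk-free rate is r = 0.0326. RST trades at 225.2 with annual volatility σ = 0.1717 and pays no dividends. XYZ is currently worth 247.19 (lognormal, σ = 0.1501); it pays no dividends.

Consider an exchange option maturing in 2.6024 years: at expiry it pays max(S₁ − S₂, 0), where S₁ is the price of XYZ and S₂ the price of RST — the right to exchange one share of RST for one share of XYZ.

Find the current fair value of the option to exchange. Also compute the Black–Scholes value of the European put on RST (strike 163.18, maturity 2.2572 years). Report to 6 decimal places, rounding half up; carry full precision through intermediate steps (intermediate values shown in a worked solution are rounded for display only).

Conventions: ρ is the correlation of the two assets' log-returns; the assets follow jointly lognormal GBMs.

exchange price = 34.290037
price(RST put K=163.18) = 1.284258

σ_eff = √(σ₁² + σ₂² − 2ρσ₁σ₂) = √(0.1501² + 0.1717² − 2·0.6175·0.1501·0.1717) = 0.142064
d₁ = (ln(S₁/S₂) + (q₂ − q₁ + σ_eff²/2)T) / (σ_eff√T) = (ln(247.19/225.2) + (0.0 − 0.0 + 0.010091)·2.6024) / 0.229178 = 0.521122
d₂ = d₁ − σ_eff√T = 0.521122 − 0.229178 = 0.291945
N(d₁) = 0.698859,  N(d₂) = 0.614836
V = S₁·e^{−q₁T}·N(d₁) − S₂·e^{−q₂T}·N(d₂) = 172.751018 − 138.460981 = 34.290037
[vanilla: RST put K=163.18]
σ√T = 0.1717·√2.2572 = 0.257962
d₁ = (ln(S/K) + (r+σ²/2)T) / (σ√T) = (ln(225.2/163.18) + (0.0326+0.1717²/2)·2.2572) / 0.257962 = (0.322135 + 0.106857) / 0.257962 = 1.663006
d₂ = d₁ − σ√T = 1.663006 − 0.257962 = 1.405044
e^{−rT} = 0.929057
N(−d₁) = 0.048156,  N(−d₂) = 0.080004
price = K·e^{−rT}·N(−d₂) − S·N(−d₁) = 12.128910 − 10.844652 = 1.284258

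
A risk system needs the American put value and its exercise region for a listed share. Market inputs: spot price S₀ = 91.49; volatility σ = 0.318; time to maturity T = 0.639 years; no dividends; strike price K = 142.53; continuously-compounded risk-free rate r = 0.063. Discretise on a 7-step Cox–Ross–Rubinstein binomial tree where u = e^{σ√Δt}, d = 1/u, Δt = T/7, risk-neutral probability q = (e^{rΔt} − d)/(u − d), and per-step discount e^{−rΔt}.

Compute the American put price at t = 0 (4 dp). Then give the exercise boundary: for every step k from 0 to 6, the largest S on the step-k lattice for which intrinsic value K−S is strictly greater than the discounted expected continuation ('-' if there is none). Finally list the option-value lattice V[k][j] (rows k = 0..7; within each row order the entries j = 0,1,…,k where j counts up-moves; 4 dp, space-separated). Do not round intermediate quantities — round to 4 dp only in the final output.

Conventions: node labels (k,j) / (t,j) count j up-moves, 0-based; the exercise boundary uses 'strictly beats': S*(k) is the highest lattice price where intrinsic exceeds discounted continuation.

Δt=0.09129  u=1.10085  d=0.90839  q=0.50597  discount=0.99427
step 7 (expiry): payoffs max(K−S,0) = 95.8332 85.9399 73.9506 59.4212 41.8136 20.4756 0.0000 0.0000
step 6: (k=6,j=0): S=51.4060, K−S=91.1240, hold=90.3066 ⇒ V=91.1240 exercise | (k=6,j=1): S=62.2970, K−S=80.2330, hold=79.4156 ⇒ V=80.2330 exercise | (k=6,j=2): S=75.4954, K−S=67.0346, hold=66.2173 ⇒ V=67.0346 exercise | (k=6,j=3): S=91.4900, K−S=51.0400, hold=50.2227 ⇒ V=51.0400 exercise | (k=6,j=4): S=110.8733, K−S=31.6567, hold=30.8394 ⇒ V=31.6567 exercise | (k=6,j=5): S=134.3631, K−S=8.1669, hold=10.0576 ⇒ V=10.0576 continue | (k=6,j=6): S=162.8295, K−S=0.0000, hold=0.0000 ⇒ V=0.0000 continue  boundary S*=110.8733
step 5: (k=5,j=0): S=56.5901, K−S=85.9399, hold=85.1225 ⇒ V=85.9399 exercise | (k=5,j=1): S=68.5794, K−S=73.9506, hold=73.1332 ⇒ V=73.9506 exercise | (k=5,j=2): S=83.1088, K−S=59.4212, hold=58.6039 ⇒ V=59.4212 exercise | (k=5,j=3): S=100.7164, K−S=41.8136, hold=40.9963 ⇒ V=41.8136 exercise | (k=5,j=4): S=122.0544, K−S=20.4756, hold=20.6094 ⇒ V=20.6094 continue | (k=5,j=5): S=147.9131, K−S=0.0000, hold=4.9403 ⇒ V=4.9403 continue  boundary S*=100.7164
step 4: (k=4,j=0): S=62.2970, K−S=80.2330, hold=79.4156 ⇒ V=80.2330 exercise | (k=4,j=1): S=75.4954, K−S=67.0346, hold=66.2173 ⇒ V=67.0346 exercise | (k=4,j=2): S=91.4900, K−S=51.0400, hold=50.2227 ⇒ V=51.0400 exercise | (k=4,j=3): S=110.8733, K−S=31.6567, hold=30.9067 ⇒ V=31.6567 exercise | (k=4,j=4): S=134.3631, K−S=8.1669, hold=12.6086 ⇒ V=12.6086 continue  boundary S*=110.8733
step 3: (k=3,j=0): S=68.5794, K−S=73.9506, hold=73.1332 ⇒ V=73.9506 exercise | (k=3,j=1): S=83.1088, K−S=59.4212, hold=58.6039 ⇒ V=59.4212 exercise | (k=3,j=2): S=100.7164, K−S=41.8136, hold=40.9963 ⇒ V=41.8136 exercise | (k=3,j=3): S=122.0544, K−S=20.4756, hold=21.8928 ⇒ V=21.8928 continue  boundary S*=100.7164
step 2: (k=2,j=0): S=75.4954, K−S=67.0346, hold=66.2173 ⇒ V=67.0346 exercise | (k=2,j=1): S=91.4900, K−S=51.0400, hold=50.2227 ⇒ V=51.0400 exercise | (k=2,j=2): S=110.8733, K−S=31.6567, hold=31.5523 ⇒ V=31.6567 exercise  boundary S*=110.8733
step 1: (k=1,j=0): S=83.1088, K−S=59.4212, hold=58.6039 ⇒ V=59.4212 exercise | (k=1,j=1): S=100.7164, K−S=41.8136, hold=40.9963 ⇒ V=41.8136 exercise  boundary S*=100.7164
step 0: (k=0,j=0): S=91.4900, K−S=51.0400, hold=50.2227 ⇒ V=51.0400 exercise  boundary S*=91.4900

price = 51.0400
boundary = 91.4900 100.7164 110.8733 100.7164 110.8733 100.7164 110.8733
tree:
51.0400
59.4212 41.8136
67.0346 51.0400 31.6567
73.9506 59.4212 41.8136 21.8928
80.2330 67.0346 51.0400 31.6567 12.6086
85.9399 73.9506 59.4212 41.8136 20.6094 4.9403
91.1240 80.2330 67.0346 51.0400 31.6567 10.0576 0.0000
95.8332 85.9399 73.9506 59.4212 41.8136 20.4756 0.0000 0.0000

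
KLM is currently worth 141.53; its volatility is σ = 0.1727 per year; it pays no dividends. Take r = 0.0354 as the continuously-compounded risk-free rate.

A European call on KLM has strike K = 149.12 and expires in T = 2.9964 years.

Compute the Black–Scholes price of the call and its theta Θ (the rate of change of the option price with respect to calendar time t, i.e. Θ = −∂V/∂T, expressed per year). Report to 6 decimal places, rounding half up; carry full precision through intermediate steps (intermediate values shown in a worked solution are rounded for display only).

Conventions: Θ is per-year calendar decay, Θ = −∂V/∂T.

price = 20.347359
Θ = -5.099452

σ√T = 0.1727·√2.9964 = 0.298946
d₁ = (ln(S/K) + (r+σ²/2)T) / (σ√T) = (ln(141.53/149.12) + (0.0354+0.1727²/2)·2.9964) / 0.298946 = (-0.052240 + 0.150757) / 0.298946 = 0.329549
d₂ = d₁ − σ√T = 0.329549 − 0.298946 = 0.030603
e^{−rT} = 0.899359
N(d₁) = 0.629130,  N(d₂) = 0.512207
Call price V = S·N(d₁) − K·e^{−rT}·N(d₂) = 89.040702 − 68.693343 = 20.347359
φ(d₁) = (1/√(2π))·e^{−d₁²/2} = 0.377857
Θ = −S·φ(d₁)·σ/(2√T) − r·K·e^{−rT}·N(d₂) = −2.667708 − 2.431744 = -5.099452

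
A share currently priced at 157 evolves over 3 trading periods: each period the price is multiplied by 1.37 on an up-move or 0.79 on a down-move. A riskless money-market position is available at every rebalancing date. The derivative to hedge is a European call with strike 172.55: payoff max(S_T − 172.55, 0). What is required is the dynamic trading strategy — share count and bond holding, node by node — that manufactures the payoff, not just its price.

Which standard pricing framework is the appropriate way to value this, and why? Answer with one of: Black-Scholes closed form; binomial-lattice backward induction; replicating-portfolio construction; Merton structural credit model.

framework: replicating-portfolio construction

Key observation: the task asks for the hedge itself — share and bond holdings at every node of the 3-period tree on spot 157 with factors 1.37/0.79 — which is exactly what the replicating-portfolio construction produces.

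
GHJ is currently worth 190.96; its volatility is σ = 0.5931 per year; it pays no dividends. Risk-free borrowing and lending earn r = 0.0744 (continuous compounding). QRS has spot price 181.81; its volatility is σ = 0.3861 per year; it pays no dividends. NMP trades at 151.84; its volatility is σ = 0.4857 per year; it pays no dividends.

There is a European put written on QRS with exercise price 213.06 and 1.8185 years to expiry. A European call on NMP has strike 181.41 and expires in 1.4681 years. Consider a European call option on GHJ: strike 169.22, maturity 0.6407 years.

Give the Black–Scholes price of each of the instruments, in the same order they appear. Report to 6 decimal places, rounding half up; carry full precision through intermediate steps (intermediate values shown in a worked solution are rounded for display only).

price(QRS put K=213.06) = 39.964118
price(NMP call K=181.41) = 31.231417
price(GHJ call K=169.22) = 49.876536

[QRS put K=213.06]
σ√T = 0.3861·√1.8185 = 0.520663
d₁ = (ln(S/K) + (r+σ²/2)T) / (σ√T) = (ln(181.81/213.06) + (0.0744+0.3861²/2)·1.8185) / 0.520663 = (-0.158612 + 0.270841) / 0.520663 = 0.215551
d₂ = d₁ − σ√T = 0.215551 − 0.520663 = -0.305111
e^{−rT} = 0.873457
N(−d₁) = 0.414669,  N(−d₂) = 0.619859
price = K·e^{−rT}·N(−d₂) − S·N(−d₁) = 115.355036 − 75.390918 = 39.964118
[NMP call K=181.41]
σ√T = 0.4857·√1.4681 = 0.588499
d₁ = (ln(S/K) + (r+σ²/2)T) / (σ√T) = (ln(151.84/181.41) + (0.0744+0.4857²/2)·1.4681) / 0.588499 = (-0.177932 + 0.282392) / 0.588499 = 0.177502
d₂ = d₁ − σ√T = 0.177502 − 0.588499 = -0.410997
e^{−rT} = 0.896527
N(d₁) = 0.570443,  N(d₂) = 0.340537
price = S·N(d₁) − K·e^{−rT}·N(d₂) = 86.616079 − 55.384662 = 31.231417
[GHJ call K=169.22]
σ√T = 0.5931·√0.6407 = 0.474739
d₁ = (ln(S/K) + (r+σ²/2)T) / (σ√T) = (ln(190.96/169.22) + (0.0744+0.5931²/2)·0.6407) / 0.474739 = (0.120864 + 0.160357) / 0.474739 = 0.592370
d₂ = d₁ − σ√T = 0.592370 − 0.474739 = 0.117630
e^{−rT} = 0.953450
N(d₁) = 0.723198,  N(d₂) = 0.546820
price = S·N(d₁) − K·e^{−rT}·N(d₂) = 138.101971 − 88.225436 = 49.876536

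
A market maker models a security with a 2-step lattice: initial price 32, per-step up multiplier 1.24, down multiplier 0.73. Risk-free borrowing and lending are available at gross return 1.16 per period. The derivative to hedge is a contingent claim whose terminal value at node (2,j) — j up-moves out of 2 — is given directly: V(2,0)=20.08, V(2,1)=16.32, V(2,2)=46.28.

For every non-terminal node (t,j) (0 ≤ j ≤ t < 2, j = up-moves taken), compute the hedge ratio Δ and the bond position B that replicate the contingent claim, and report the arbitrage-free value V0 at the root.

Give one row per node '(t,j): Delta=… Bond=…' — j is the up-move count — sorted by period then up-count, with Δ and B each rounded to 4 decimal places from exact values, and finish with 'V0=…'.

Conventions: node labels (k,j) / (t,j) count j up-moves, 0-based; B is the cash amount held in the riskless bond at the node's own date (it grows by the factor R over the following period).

The replicating-portfolio and risk-neutral prices coincide; use p* = (1.16−0.73)/(1.24−0.73) = 0.8431 for the latter.
At maturity the claim pays: V(2,0)=20.0800, V(2,1)=16.3200, V(2,2)=46.2800
Node (1,0) S=23.3600: V=(p*·16.3200+(1−p*)·20.0800)/1.16=14.5774; Δ=(16.3200−20.0800)/(28.9664−17.0528)=-0.3156; B=V−Δ·S=21.9500
Node (1,1) S=39.6800: V=(p*·46.2800+(1−p*)·16.3200)/1.16=35.8452; Δ=(46.2800−16.3200)/(49.2032−28.9664)=1.4805; B=V−Δ·S=-22.8999
Node (0,0) S=32.0000: V=(p*·35.8452+(1−p*)·14.5774)/1.16=28.0250; Δ=(35.8452−14.5774)/(39.6800−23.3600)=1.3032; B=V−Δ·S=-13.6764
Sanity check at the root: Δ(0,0)·S0 + B(0,0) reproduces V0 = 28.0250.

(0,0): Delta=1.3032 Bond=-13.6764
(1,0): Delta=-0.3156 Bond=21.9500
(1,1): Delta=1.4805 Bond=-22.8999
V0=28.0250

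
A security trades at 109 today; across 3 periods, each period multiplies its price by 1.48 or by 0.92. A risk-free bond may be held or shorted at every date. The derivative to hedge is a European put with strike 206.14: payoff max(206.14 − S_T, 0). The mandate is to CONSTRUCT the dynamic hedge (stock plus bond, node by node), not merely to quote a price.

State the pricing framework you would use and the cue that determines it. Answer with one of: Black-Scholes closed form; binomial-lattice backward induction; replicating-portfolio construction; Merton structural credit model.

framework: replicating-portfolio construction

Key observation: a price alone would not answer the question — the per-node share/bond construction on the spot-109, 1.48/0.92 tree is required, and only the replicating-portfolio method yields it.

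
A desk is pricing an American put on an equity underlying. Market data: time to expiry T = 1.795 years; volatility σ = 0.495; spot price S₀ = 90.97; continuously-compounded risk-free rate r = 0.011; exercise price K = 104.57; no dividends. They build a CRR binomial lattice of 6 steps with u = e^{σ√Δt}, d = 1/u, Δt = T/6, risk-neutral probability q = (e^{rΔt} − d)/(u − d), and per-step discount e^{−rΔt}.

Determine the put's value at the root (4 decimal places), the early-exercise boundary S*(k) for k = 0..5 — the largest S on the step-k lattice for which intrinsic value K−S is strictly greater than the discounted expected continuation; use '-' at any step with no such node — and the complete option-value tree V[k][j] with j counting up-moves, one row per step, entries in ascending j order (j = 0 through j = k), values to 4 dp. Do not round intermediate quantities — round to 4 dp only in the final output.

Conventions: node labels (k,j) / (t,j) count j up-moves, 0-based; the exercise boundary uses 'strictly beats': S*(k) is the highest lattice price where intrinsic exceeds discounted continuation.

price = 32.1544
boundary = - - - 40.3783 52.9336 69.3929
tree:
32.1544
41.9609 19.8510
52.9413 28.2293 9.2820
64.1917 38.9467 14.7310 2.3809
73.7690 51.6364 23.0057 4.2561 0.0000
81.0747 64.1917 35.1771 7.6081 0.0000 0.0000
86.6475 73.7690 51.6364 13.6000 0.0000 0.0000 0.0000

Δt=0.29917, u=1.31094, d=0.76281, q=0.43874, disc=e^(-rΔt)=0.99671
k=6 terminal: V=max(K-S,0) → 86.6475 73.7690 51.6364 13.6000 0.0000 0.0000 0.0000
k=5: j=0 S=23.4953 intr=81.0747 cont=80.7311 V=81.0747[EX]; j=1 S=40.3783 intr=64.1917 cont=63.8482 V=64.1917[EX]; j=2 S=69.3929 intr=35.1771 cont=34.8336 V=35.1771[EX]; j=3 S=119.2564 intr=0.0000 cont=7.6081 V=7.6081[hold]; j=4 S=204.9503 intr=0.0000 cont=0.0000 V=0.0000[hold]; j=5 S=352.2211 intr=0.0000 cont=0.0000 V=0.0000[hold]  S*(5)=69.3929
k=4: j=0 S=30.8010 intr=73.7690 cont=73.4255 V=73.7690[EX]; j=1 S=52.9336 intr=51.6364 cont=51.2929 V=51.6364[EX]; j=2 S=90.9700 intr=13.6000 cont=23.0057 V=23.0057[hold]; j=3 S=156.3382 intr=0.0000 cont=4.2561 V=4.2561[hold]; j=4 S=268.6779 intr=0.0000 cont=0.0000 V=0.0000[hold]  S*(4)=52.9336
k=3: j=0 S=40.3783 intr=64.1917 cont=63.8482 V=64.1917[EX]; j=1 S=69.3929 intr=35.1771 cont=38.9467 V=38.9467[hold]; j=2 S=119.2564 intr=0.0000 cont=14.7310 V=14.7310[hold]; j=3 S=204.9503 intr=0.0000 cont=2.3809 V=2.3809[hold]  S*(3)=40.3783
k=2: j=0 S=52.9336 intr=51.6364 cont=52.9413 V=52.9413[hold]; j=1 S=90.9700 intr=13.6000 cont=28.2293 V=28.2293[hold]; j=2 S=156.3382 intr=0.0000 cont=9.2820 V=9.2820[hold]  S*(2)=-
k=1: j=0 S=69.3929 intr=35.1771 cont=41.9609 V=41.9609[hold]; j=1 S=119.2564 intr=0.0000 cont=19.8510 V=19.8510[hold]  S*(1)=-
k=0: j=0 S=90.9700 intr=13.6000 cont=32.1544 V=32.1544[hold]  S*(0)=-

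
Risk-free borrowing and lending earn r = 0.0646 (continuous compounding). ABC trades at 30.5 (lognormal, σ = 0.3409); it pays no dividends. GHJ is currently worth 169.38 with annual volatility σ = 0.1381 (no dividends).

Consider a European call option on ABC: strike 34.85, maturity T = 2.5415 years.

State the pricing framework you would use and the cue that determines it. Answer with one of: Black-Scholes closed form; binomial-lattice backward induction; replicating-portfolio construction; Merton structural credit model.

Key observation: the instrument is a plain European call (strike 34.85) on a lognormal asset; the exact continuous-time formula applies directly.

framework: Black-Scholes closed form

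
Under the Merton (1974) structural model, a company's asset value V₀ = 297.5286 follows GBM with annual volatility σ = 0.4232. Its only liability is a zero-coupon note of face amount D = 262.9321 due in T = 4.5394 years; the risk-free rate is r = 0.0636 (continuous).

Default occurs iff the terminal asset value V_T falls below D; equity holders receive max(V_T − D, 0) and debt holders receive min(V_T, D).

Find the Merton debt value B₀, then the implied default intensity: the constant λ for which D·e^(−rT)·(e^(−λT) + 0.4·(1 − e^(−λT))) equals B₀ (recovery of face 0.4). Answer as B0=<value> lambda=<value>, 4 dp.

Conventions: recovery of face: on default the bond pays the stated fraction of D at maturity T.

With assets at 297.5286 and a single debt payment of 262.9321 at 4.5394 years:
d₁ = [ln(V₀/D) + (r + σ²/2)T] / (σ√T)
   = [ln(297.5286/262.9321) + (0.0636 + 0.5·0.4232²)·4.5394] / (0.4232·√4.5394)
   = [0.123615 + 0.695205] / 0.901664 = 0.908120
d₂ = d₁ − σ√T = 0.908120 − 0.901664 = 0.006456
N(d₁) = 0.818093,  N(d₂) = 0.502576,  e^(−rT) = 0.749233
E₀ = V₀·N(d₁) − D·e^(−rT)·N(d₂)
   = 297.5286·0.818093 − 262.9321·0.749233·0.502576 = 144.399944
B₀ = V₀ − E₀ = 297.5286 − 144.399944 = 153.128656
e^(−λT) = (B₀·e^(rT)/D − 0.4)/(1 − 0.4) = (153.1287·1.334699/262.9321 − 0.4)/0.6 = 0.62885622
λ = −ln(0.62885622)/4.5394 = 0.102184

B0=153.1287 lambda=0.1022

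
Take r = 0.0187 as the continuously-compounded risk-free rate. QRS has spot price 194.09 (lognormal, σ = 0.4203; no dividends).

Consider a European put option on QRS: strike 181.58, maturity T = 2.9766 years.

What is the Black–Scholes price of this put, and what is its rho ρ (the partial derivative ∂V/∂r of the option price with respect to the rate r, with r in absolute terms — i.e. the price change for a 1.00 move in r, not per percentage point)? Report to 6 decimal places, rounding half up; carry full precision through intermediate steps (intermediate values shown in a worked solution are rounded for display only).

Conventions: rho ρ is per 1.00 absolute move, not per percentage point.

σ√T = 0.4203·√2.9766 = 0.725136
d₁ = (ln(S/K) + (r+σ²/2)T) / (σ√T) = (ln(194.09/181.58) + (0.0187+0.4203²/2)·2.9766) / 0.725136 = (0.066626 + 0.318574) / 0.725136 = 0.531210
d₂ = d₁ − σ√T = 0.531210 − 0.725136 = -0.193927
e^{−rT} = 0.945858
N(−d₁) = 0.297637,  N(−d₂) = 0.576883
Put price V = K·e^{−rT}·N(−d₂) − S·N(−d₁) = 99.079117 − 57.768319 = 41.310798
ρ = −K·T·e^{−rT}·N(−d₂) = -294.918899

price = 41.310798
ρ = -294.918899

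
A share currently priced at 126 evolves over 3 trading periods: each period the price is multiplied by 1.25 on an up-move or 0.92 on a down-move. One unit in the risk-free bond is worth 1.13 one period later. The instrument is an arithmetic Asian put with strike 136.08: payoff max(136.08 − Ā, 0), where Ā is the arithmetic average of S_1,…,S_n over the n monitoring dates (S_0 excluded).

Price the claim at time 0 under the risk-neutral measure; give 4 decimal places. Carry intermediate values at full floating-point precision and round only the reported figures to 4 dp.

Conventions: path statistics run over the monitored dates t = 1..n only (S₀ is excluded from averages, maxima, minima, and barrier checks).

price = 2.2649

Under the martingale measure an up-move has probability p* = 0.6364; value the claim as the probability-weighted average of per-path payoffs, discounted 3 periods at R = 1.13.
Enumerate all 2^3 = 8 price paths (U = up ×1.25, D = down ×0.92); each path with k up-moves has probability p*^k·(1−p*)^(3−k).
DDD: Ā=106.8937, payoff=29.1863, prob=0.048084
UDD: Ā=145.2360, payoff=0.0000, prob=0.084147
DUD: Ā=131.3760, payoff=4.7040, prob=0.084147
UUD: Ā=178.5000, payoff=0.0000, prob=0.147258
DDU: Ā=118.6248, payoff=17.4552, prob=0.084147
UDU: Ā=161.1750, payoff=0.0000, prob=0.147258
DUU: Ā=147.3150, payoff=0.0000, prob=0.147258
UUU: Ā=200.1562, payoff=0.0000, prob=0.257701
Price = Σ prob·payoff / R^3 = 3.268034 / 1.442897 = 2.2649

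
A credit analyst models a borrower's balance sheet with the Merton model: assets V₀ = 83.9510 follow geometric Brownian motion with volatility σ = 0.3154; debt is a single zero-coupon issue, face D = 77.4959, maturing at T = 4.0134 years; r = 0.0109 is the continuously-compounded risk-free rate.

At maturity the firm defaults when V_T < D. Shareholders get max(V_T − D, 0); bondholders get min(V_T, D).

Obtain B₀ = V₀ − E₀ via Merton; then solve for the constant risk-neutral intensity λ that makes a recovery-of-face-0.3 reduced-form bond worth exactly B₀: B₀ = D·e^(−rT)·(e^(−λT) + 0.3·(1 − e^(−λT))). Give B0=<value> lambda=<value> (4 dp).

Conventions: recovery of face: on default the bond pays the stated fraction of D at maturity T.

Work the structural quantities from V₀ = 83.9510 against face 77.4959:
d₁ = [ln(V₀/D) + (r + σ²/2)T] / (σ√T)
   = [ln(83.9510/77.4959) + (0.0109 + 0.5·0.3154²)·4.0134] / (0.3154·√4.0134)
   = [0.080008 + 0.243367] / 0.631856 = 0.511786
d₂ = d₁ − σ√T = 0.511786 − 0.631856 = -0.120069
N(d₁) = 0.695600,  N(d₂) = 0.452214,  e^(−rT) = 0.957197
E₀ = V₀·N(d₁) − D·e^(−rT)·N(d₂)
   = 83.9510·0.695600 − 77.4959·0.957197·0.452214 = 24.851574
B₀ = V₀ − E₀ = 83.9510 − 24.851574 = 59.099426
e^(−λT) = (B₀·e^(rT)/D − 0.3)/(1 − 0.3) = (59.0994·1.044717/77.4959 − 0.3)/0.7 = 0.70959292
λ = −ln(0.70959292)/4.0134 = 0.085480

B0=59.0994 lambda=0.0855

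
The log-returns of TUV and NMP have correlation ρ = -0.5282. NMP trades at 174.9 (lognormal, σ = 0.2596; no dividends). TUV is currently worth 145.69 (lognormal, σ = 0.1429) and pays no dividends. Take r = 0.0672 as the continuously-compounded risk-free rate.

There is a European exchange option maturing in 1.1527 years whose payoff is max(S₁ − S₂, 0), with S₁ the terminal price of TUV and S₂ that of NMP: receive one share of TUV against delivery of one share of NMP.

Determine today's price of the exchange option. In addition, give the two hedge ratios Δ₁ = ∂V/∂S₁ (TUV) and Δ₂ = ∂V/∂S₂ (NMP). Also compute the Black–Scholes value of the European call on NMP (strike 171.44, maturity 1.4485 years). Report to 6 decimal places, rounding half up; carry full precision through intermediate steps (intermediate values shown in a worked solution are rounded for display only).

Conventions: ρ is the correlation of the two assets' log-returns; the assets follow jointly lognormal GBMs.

exchange price = 12.393881
Δ1 = 0.387331
Δ2 = -0.251780
price(NMP call K=171.44) = 31.606548

σ_eff = √(σ₁² + σ₂² − 2ρσ₁σ₂) = √(0.1429² + 0.2596² − 2·-0.5282·0.1429·0.2596) = 0.356373
d₁ = (ln(S₁/S₂) + (q₂ − q₁ + σ_eff²/2)T) / (σ_eff√T) = (ln(145.69/174.9) + (0.0 − 0.0 + 0.063501)·1.1527) / 0.382616 = -0.286282
d₂ = d₁ − σ_eff√T = -0.286282 − 0.382616 = -0.668897
N(d₁) = 0.387331,  N(d₂) = 0.251780
V = S₁·e^{−q₁T}·N(d₁) − S₂·e^{−q₂T}·N(d₂) = 56.430281 − 44.036400 = 12.393881
Δ₁ = e^{−q₁T}·N(d₁) = 0.387331;  Δ₂ = −e^{−q₂T}·N(d₂) = -0.251780
[vanilla: NMP call K=171.44]
σ√T = 0.2596·√1.4485 = 0.312438
d₁ = (ln(S/K) + (r+σ²/2)T) / (σ√T) = (ln(174.9/171.44) + (0.0672+0.2596²/2)·1.4485) / 0.312438 = (0.019981 + 0.146148) / 0.312438 = 0.531718
d₂ = d₁ − σ√T = 0.531718 − 0.312438 = 0.219280
e^{−rT} = 0.907248
N(d₁) = 0.702539,  N(d₂) = 0.586784
price = S·N(d₁) − K·e^{−rT}·N(d₂) = 122.874142 − 91.267594 = 31.606548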